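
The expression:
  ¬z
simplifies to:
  ¬z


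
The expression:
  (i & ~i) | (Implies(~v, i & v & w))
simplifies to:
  v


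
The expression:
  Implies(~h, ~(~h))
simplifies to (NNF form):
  h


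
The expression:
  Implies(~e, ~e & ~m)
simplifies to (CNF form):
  e | ~m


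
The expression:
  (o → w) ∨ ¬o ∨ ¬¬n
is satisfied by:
  {n: True, w: True, o: False}
  {n: True, w: False, o: False}
  {w: True, n: False, o: False}
  {n: False, w: False, o: False}
  {n: True, o: True, w: True}
  {n: True, o: True, w: False}
  {o: True, w: True, n: False}


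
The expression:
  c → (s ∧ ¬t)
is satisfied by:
  {s: True, t: False, c: False}
  {t: False, c: False, s: False}
  {s: True, t: True, c: False}
  {t: True, s: False, c: False}
  {c: True, s: True, t: False}


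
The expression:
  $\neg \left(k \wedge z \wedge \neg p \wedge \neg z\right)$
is always true.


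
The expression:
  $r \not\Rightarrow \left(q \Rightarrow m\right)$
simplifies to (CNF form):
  $q \wedge r \wedge \neg m$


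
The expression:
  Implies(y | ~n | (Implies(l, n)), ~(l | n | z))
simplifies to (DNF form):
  ~l & ~n & ~z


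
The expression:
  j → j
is always true.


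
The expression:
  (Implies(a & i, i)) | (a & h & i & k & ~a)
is always true.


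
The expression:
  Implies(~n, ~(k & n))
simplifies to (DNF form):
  True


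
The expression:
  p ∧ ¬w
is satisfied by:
  {p: True, w: False}


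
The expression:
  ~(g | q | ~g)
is never true.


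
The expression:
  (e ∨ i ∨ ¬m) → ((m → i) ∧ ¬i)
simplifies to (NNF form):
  ¬i ∧ (¬e ∨ ¬m)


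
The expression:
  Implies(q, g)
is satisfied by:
  {g: True, q: False}
  {q: False, g: False}
  {q: True, g: True}


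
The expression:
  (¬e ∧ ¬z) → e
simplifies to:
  e ∨ z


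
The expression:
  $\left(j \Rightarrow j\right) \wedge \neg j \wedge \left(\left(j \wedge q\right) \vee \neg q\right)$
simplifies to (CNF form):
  $\neg j \wedge \neg q$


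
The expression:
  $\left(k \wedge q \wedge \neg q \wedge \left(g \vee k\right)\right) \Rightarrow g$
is always true.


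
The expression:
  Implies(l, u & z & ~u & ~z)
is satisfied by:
  {l: False}


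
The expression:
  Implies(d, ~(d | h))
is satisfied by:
  {d: False}


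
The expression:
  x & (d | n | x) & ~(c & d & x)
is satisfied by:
  {x: True, c: False, d: False}
  {d: True, x: True, c: False}
  {c: True, x: True, d: False}


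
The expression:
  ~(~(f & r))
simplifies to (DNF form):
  f & r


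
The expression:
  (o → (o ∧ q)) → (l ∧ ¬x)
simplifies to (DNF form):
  (l ∧ ¬x) ∨ (o ∧ ¬q) ∨ (l ∧ o ∧ ¬q) ∨ (l ∧ o ∧ ¬x) ∨ (l ∧ ¬q ∧ ¬x) ∨ (o ∧ ¬q ∧ ¬x) ∨ (l ∧ o ∧ ¬q ∧ ¬x)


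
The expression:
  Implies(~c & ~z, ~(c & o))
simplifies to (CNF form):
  True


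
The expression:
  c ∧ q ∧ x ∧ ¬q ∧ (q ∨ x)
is never true.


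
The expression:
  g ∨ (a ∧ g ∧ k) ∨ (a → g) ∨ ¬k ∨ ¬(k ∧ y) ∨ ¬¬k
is always true.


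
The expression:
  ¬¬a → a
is always true.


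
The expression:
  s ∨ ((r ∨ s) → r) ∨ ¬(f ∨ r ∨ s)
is always true.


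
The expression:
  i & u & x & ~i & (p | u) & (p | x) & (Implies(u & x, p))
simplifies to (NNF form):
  False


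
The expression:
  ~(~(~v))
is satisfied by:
  {v: False}


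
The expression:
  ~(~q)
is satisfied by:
  {q: True}


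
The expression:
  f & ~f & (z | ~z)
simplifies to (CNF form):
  False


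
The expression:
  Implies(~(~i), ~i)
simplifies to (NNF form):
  ~i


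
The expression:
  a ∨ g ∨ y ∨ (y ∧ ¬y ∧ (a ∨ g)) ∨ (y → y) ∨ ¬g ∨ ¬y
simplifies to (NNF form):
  True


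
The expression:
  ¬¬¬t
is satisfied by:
  {t: False}


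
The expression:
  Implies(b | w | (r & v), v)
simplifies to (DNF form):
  v | (~b & ~w)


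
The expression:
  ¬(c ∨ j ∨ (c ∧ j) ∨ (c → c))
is never true.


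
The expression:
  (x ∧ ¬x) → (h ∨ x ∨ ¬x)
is always true.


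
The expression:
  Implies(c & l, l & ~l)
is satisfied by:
  {l: False, c: False}
  {c: True, l: False}
  {l: True, c: False}


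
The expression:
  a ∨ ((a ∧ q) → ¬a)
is always true.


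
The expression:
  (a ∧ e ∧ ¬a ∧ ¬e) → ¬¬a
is always true.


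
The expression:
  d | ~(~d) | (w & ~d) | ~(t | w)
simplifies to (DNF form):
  d | w | ~t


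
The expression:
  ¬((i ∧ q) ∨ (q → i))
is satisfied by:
  {q: True, i: False}


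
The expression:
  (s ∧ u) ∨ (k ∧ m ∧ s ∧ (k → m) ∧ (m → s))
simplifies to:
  s ∧ (k ∨ u) ∧ (m ∨ u)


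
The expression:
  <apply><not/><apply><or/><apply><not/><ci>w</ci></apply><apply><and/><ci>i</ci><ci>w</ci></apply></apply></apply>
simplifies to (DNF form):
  <apply><and/><ci>w</ci><apply><not/><ci>i</ci></apply></apply>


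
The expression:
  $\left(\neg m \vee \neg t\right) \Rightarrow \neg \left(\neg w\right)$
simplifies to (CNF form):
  $\left(m \vee w\right) \wedge \left(t \vee w\right)$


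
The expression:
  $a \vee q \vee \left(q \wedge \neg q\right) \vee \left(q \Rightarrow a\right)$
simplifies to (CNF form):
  $\text{True}$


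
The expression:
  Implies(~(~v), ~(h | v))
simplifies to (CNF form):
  ~v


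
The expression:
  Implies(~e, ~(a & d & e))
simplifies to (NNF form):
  True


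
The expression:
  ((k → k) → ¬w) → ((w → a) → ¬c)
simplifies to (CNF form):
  w ∨ ¬c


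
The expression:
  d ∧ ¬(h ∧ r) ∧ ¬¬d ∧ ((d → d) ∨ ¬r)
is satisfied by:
  {d: True, h: False, r: False}
  {d: True, r: True, h: False}
  {d: True, h: True, r: False}


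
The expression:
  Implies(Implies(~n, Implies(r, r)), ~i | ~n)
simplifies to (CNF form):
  ~i | ~n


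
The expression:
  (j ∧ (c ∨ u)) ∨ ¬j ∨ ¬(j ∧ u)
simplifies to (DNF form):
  True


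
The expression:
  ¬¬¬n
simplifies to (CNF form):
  ¬n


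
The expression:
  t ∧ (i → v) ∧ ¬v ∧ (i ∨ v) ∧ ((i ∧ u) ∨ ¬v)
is never true.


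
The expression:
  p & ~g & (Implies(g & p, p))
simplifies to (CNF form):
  p & ~g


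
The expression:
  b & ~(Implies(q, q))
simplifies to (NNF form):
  False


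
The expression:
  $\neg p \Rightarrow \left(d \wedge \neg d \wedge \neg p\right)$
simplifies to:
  $p$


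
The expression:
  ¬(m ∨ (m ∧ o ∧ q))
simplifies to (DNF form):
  ¬m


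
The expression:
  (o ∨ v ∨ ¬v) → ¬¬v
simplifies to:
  v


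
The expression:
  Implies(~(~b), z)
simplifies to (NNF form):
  z | ~b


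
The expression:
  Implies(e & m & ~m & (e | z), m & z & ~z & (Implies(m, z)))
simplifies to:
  True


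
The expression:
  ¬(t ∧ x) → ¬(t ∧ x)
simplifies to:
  True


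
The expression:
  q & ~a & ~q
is never true.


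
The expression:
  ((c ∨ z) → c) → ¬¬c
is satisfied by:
  {z: True, c: True}
  {z: True, c: False}
  {c: True, z: False}


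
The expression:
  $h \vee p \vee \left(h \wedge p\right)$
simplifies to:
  $h \vee p$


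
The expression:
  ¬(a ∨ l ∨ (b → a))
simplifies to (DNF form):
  b ∧ ¬a ∧ ¬l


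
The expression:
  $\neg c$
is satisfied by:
  {c: False}


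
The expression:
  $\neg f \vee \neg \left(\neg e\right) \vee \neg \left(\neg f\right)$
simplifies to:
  $\text{True}$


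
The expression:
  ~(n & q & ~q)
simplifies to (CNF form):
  True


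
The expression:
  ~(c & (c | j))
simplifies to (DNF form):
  ~c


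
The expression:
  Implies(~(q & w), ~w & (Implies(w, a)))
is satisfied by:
  {q: True, w: False}
  {w: False, q: False}
  {w: True, q: True}


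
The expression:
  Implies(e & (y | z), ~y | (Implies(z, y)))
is always true.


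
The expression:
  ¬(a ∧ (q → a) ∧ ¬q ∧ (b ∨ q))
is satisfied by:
  {q: True, a: False, b: False}
  {q: False, a: False, b: False}
  {b: True, q: True, a: False}
  {b: True, q: False, a: False}
  {a: True, q: True, b: False}
  {a: True, q: False, b: False}
  {a: True, b: True, q: True}


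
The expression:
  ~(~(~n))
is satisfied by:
  {n: False}


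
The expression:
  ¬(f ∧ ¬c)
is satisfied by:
  {c: True, f: False}
  {f: False, c: False}
  {f: True, c: True}


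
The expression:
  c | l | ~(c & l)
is always true.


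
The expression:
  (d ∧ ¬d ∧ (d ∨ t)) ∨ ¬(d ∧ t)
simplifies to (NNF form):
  ¬d ∨ ¬t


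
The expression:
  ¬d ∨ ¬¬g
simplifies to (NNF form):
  g ∨ ¬d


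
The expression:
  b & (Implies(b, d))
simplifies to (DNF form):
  b & d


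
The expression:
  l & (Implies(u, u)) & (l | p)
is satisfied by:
  {l: True}


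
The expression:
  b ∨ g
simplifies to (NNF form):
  b ∨ g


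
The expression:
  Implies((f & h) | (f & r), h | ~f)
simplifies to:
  h | ~f | ~r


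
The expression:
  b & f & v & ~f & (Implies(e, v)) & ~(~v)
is never true.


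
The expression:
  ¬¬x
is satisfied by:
  {x: True}


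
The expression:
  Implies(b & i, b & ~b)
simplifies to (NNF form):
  ~b | ~i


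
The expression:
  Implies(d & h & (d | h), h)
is always true.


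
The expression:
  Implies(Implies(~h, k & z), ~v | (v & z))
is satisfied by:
  {z: True, h: False, v: False}
  {h: False, v: False, z: False}
  {z: True, v: True, h: False}
  {v: True, h: False, z: False}
  {z: True, h: True, v: False}
  {h: True, z: False, v: False}
  {z: True, v: True, h: True}


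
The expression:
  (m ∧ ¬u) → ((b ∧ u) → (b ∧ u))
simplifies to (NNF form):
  True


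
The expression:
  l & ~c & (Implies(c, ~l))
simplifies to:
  l & ~c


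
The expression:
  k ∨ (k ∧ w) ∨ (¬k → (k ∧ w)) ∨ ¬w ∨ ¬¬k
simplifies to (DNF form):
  k ∨ ¬w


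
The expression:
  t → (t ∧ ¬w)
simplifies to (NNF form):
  ¬t ∨ ¬w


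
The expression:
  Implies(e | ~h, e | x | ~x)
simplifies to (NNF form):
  True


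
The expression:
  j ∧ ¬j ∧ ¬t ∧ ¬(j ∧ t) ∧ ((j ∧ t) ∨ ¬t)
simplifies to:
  False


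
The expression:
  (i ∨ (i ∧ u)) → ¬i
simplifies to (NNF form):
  ¬i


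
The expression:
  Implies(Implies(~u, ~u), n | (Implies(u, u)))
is always true.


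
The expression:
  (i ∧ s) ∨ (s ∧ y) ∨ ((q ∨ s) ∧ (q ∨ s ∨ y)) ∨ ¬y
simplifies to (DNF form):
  q ∨ s ∨ ¬y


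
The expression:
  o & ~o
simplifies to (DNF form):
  False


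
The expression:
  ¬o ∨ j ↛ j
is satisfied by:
  {o: False}


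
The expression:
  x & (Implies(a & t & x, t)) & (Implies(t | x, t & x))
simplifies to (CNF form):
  t & x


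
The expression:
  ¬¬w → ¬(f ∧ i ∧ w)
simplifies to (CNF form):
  ¬f ∨ ¬i ∨ ¬w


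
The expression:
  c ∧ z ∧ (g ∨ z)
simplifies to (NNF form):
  c ∧ z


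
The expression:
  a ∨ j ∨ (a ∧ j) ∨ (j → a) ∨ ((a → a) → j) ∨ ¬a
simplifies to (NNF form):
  True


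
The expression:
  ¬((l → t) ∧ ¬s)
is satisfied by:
  {l: True, s: True, t: False}
  {s: True, t: False, l: False}
  {l: True, s: True, t: True}
  {s: True, t: True, l: False}
  {l: True, t: False, s: False}


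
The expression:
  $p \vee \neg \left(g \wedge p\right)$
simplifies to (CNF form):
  $\text{True}$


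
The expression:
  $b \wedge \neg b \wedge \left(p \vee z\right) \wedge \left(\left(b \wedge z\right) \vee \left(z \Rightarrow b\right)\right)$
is never true.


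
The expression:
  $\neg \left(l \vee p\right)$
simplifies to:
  $\neg l \wedge \neg p$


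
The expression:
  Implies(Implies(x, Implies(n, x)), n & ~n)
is never true.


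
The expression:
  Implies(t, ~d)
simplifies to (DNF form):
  ~d | ~t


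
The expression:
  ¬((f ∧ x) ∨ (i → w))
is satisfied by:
  {i: True, w: False, x: False, f: False}
  {i: True, f: True, w: False, x: False}
  {i: True, x: True, w: False, f: False}


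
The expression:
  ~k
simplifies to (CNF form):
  ~k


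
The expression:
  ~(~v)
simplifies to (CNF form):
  v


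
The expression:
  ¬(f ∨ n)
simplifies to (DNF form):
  ¬f ∧ ¬n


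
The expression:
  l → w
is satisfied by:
  {w: True, l: False}
  {l: False, w: False}
  {l: True, w: True}


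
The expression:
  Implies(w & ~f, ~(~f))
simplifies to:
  f | ~w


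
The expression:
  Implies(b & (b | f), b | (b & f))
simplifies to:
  True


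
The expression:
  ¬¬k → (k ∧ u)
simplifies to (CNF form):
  u ∨ ¬k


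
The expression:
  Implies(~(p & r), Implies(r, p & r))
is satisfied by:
  {p: True, r: False}
  {r: False, p: False}
  {r: True, p: True}


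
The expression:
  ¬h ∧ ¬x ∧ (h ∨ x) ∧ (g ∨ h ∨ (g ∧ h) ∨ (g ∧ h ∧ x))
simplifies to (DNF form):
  False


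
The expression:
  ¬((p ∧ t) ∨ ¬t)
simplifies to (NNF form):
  t ∧ ¬p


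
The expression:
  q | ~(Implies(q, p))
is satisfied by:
  {q: True}


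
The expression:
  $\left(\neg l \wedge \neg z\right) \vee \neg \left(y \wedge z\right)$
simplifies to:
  $\neg y \vee \neg z$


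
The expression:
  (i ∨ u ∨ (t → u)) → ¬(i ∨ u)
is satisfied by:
  {u: False, i: False}


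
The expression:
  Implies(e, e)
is always true.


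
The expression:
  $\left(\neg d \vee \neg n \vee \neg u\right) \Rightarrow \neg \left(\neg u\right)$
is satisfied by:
  {u: True}


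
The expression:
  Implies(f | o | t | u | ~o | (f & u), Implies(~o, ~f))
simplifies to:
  o | ~f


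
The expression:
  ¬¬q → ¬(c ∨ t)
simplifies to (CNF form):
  (¬c ∨ ¬q) ∧ (¬q ∨ ¬t)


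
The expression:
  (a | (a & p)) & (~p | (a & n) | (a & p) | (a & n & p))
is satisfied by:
  {a: True}


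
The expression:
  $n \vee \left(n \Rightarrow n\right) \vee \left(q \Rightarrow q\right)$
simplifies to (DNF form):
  $\text{True}$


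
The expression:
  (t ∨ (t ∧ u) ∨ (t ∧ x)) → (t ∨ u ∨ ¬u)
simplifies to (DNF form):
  True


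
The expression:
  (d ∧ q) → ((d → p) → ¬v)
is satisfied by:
  {p: False, v: False, q: False, d: False}
  {d: True, p: False, v: False, q: False}
  {q: True, p: False, v: False, d: False}
  {d: True, q: True, p: False, v: False}
  {v: True, d: False, p: False, q: False}
  {d: True, v: True, p: False, q: False}
  {q: True, v: True, d: False, p: False}
  {d: True, q: True, v: True, p: False}
  {p: True, q: False, v: False, d: False}
  {d: True, p: True, q: False, v: False}
  {q: True, p: True, d: False, v: False}
  {d: True, q: True, p: True, v: False}
  {v: True, p: True, q: False, d: False}
  {d: True, v: True, p: True, q: False}
  {q: True, v: True, p: True, d: False}


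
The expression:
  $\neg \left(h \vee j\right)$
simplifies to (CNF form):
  $\neg h \wedge \neg j$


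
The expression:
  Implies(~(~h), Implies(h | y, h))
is always true.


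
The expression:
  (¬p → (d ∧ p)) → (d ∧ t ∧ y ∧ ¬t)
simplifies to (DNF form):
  ¬p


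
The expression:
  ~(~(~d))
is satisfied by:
  {d: False}


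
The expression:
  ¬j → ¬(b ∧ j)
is always true.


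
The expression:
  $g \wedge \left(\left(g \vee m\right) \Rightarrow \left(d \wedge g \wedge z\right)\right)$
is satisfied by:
  {z: True, d: True, g: True}


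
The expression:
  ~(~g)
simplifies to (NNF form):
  g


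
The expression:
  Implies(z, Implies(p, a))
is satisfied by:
  {a: True, p: False, z: False}
  {p: False, z: False, a: False}
  {a: True, z: True, p: False}
  {z: True, p: False, a: False}
  {a: True, p: True, z: False}
  {p: True, a: False, z: False}
  {a: True, z: True, p: True}


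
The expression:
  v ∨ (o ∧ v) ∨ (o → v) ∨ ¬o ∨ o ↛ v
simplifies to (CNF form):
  True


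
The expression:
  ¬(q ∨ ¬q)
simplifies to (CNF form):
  False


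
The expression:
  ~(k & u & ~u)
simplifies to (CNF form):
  True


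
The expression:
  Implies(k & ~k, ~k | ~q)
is always true.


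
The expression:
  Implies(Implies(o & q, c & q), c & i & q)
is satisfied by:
  {i: True, q: True, o: True, c: False}
  {q: True, o: True, i: False, c: False}
  {i: True, c: True, q: True, o: True}
  {i: True, c: True, q: True, o: False}


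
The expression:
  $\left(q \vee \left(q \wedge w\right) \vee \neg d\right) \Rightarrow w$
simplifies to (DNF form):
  $w \vee \left(d \wedge \neg q\right)$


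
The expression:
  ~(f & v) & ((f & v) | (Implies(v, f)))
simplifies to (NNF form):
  ~v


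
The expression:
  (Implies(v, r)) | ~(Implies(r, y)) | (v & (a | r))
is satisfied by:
  {r: True, a: True, v: False}
  {r: True, v: False, a: False}
  {a: True, v: False, r: False}
  {a: False, v: False, r: False}
  {r: True, a: True, v: True}
  {r: True, v: True, a: False}
  {a: True, v: True, r: False}


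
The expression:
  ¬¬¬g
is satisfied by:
  {g: False}


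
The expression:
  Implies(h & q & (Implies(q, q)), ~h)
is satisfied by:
  {h: False, q: False}
  {q: True, h: False}
  {h: True, q: False}


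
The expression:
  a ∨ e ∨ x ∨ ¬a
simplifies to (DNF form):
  True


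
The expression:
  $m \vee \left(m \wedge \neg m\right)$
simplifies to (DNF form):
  $m$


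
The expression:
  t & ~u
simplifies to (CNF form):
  t & ~u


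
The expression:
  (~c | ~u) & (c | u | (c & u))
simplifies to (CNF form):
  (c | u) & (c | ~c) & (u | ~u) & (~c | ~u)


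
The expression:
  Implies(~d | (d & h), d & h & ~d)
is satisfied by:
  {d: True, h: False}


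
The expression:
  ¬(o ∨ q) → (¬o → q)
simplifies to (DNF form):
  o ∨ q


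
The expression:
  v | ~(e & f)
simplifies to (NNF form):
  v | ~e | ~f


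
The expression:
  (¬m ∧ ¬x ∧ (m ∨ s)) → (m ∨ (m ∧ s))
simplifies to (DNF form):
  m ∨ x ∨ ¬s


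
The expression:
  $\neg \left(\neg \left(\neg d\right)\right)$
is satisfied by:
  {d: False}


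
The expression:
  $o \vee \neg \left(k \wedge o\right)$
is always true.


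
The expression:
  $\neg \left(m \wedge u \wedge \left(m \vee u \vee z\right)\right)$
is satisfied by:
  {u: False, m: False}
  {m: True, u: False}
  {u: True, m: False}


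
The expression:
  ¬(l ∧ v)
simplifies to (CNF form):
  ¬l ∨ ¬v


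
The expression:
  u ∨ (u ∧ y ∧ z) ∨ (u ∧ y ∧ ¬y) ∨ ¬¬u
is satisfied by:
  {u: True}


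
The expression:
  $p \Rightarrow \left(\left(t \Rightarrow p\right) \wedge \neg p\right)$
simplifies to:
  $\neg p$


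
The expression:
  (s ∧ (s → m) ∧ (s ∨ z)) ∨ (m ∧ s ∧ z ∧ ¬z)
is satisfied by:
  {m: True, s: True}


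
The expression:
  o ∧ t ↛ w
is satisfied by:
  {t: True, o: True, w: False}


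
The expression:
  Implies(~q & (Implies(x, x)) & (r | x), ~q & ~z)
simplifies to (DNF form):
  q | ~z | (~r & ~x)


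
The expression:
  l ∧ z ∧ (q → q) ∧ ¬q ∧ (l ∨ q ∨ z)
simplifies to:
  l ∧ z ∧ ¬q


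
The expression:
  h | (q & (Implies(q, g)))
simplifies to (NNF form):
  h | (g & q)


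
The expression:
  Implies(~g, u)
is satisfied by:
  {g: True, u: True}
  {g: True, u: False}
  {u: True, g: False}


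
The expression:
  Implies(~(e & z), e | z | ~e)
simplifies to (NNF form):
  True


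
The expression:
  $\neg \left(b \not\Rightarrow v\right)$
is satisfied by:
  {v: True, b: False}
  {b: False, v: False}
  {b: True, v: True}


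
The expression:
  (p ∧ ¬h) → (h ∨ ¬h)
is always true.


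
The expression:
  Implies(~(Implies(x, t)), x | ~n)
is always true.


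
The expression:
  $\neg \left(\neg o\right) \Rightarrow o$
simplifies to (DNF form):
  $\text{True}$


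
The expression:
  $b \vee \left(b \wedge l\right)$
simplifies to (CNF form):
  $b$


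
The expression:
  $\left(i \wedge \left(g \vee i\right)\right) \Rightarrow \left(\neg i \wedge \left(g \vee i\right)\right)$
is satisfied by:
  {i: False}


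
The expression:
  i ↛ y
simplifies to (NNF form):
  i ∧ ¬y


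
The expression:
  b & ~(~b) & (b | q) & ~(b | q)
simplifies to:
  False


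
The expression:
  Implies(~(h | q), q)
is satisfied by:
  {q: True, h: True}
  {q: True, h: False}
  {h: True, q: False}


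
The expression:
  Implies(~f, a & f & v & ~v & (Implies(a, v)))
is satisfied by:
  {f: True}


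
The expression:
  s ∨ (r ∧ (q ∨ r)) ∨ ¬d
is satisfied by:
  {r: True, s: True, d: False}
  {r: True, s: False, d: False}
  {s: True, r: False, d: False}
  {r: False, s: False, d: False}
  {r: True, d: True, s: True}
  {r: True, d: True, s: False}
  {d: True, s: True, r: False}


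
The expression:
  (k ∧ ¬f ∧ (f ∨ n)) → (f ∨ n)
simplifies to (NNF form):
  True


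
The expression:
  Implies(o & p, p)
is always true.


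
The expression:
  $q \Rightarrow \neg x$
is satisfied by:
  {q: False, x: False}
  {x: True, q: False}
  {q: True, x: False}


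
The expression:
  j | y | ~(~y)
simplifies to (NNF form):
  j | y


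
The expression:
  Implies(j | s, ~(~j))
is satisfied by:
  {j: True, s: False}
  {s: False, j: False}
  {s: True, j: True}


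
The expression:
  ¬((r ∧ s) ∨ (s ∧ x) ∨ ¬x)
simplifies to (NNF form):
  x ∧ ¬s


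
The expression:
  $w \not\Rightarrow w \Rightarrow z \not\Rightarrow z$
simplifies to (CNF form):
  $\text{True}$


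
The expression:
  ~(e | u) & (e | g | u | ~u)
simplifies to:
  ~e & ~u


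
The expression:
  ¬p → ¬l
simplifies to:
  p ∨ ¬l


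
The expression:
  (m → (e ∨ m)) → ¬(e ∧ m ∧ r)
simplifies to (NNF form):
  ¬e ∨ ¬m ∨ ¬r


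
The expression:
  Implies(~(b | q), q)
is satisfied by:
  {b: True, q: True}
  {b: True, q: False}
  {q: True, b: False}


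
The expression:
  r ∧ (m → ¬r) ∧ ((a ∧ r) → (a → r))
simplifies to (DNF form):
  r ∧ ¬m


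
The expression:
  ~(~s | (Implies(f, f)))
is never true.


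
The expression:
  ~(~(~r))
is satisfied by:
  {r: False}


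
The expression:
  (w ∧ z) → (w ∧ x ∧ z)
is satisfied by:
  {x: True, w: False, z: False}
  {w: False, z: False, x: False}
  {x: True, z: True, w: False}
  {z: True, w: False, x: False}
  {x: True, w: True, z: False}
  {w: True, x: False, z: False}
  {x: True, z: True, w: True}


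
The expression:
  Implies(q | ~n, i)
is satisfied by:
  {i: True, n: True, q: False}
  {i: True, q: False, n: False}
  {i: True, n: True, q: True}
  {i: True, q: True, n: False}
  {n: True, q: False, i: False}


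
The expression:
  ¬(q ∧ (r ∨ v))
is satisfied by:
  {v: False, q: False, r: False}
  {r: True, v: False, q: False}
  {v: True, r: False, q: False}
  {r: True, v: True, q: False}
  {q: True, r: False, v: False}


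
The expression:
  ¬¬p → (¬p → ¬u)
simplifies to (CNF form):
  True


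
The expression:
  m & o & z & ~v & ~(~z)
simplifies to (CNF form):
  m & o & z & ~v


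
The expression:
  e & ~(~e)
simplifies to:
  e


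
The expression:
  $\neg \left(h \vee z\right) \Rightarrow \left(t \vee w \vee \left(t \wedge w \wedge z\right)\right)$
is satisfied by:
  {h: True, t: True, z: True, w: True}
  {h: True, t: True, z: True, w: False}
  {h: True, t: True, w: True, z: False}
  {h: True, t: True, w: False, z: False}
  {h: True, z: True, w: True, t: False}
  {h: True, z: True, w: False, t: False}
  {h: True, z: False, w: True, t: False}
  {h: True, z: False, w: False, t: False}
  {t: True, z: True, w: True, h: False}
  {t: True, z: True, w: False, h: False}
  {t: True, w: True, z: False, h: False}
  {t: True, w: False, z: False, h: False}
  {z: True, w: True, t: False, h: False}
  {z: True, t: False, w: False, h: False}
  {w: True, t: False, z: False, h: False}


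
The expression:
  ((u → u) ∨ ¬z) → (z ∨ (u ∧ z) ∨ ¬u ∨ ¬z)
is always true.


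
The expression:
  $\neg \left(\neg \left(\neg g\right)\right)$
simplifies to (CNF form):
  $\neg g$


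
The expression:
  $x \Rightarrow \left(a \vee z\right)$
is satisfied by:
  {a: True, z: True, x: False}
  {a: True, z: False, x: False}
  {z: True, a: False, x: False}
  {a: False, z: False, x: False}
  {a: True, x: True, z: True}
  {a: True, x: True, z: False}
  {x: True, z: True, a: False}


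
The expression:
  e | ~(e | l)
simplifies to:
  e | ~l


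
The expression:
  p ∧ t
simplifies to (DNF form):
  p ∧ t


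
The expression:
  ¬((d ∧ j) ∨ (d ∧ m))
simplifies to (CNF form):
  (¬d ∨ ¬j) ∧ (¬d ∨ ¬m)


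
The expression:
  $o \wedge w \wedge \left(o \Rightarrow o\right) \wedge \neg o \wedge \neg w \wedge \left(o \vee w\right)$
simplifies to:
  $\text{False}$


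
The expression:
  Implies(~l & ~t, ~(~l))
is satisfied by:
  {t: True, l: True}
  {t: True, l: False}
  {l: True, t: False}


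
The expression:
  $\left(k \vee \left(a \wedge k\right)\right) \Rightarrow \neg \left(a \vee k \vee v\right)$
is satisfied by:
  {k: False}


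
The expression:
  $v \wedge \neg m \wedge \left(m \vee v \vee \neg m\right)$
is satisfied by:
  {v: True, m: False}


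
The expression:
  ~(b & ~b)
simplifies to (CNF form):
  True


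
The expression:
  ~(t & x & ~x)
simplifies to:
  True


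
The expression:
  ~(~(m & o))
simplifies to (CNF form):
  m & o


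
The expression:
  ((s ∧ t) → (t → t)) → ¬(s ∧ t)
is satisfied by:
  {s: False, t: False}
  {t: True, s: False}
  {s: True, t: False}


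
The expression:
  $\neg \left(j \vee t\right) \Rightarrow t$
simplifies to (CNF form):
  $j \vee t$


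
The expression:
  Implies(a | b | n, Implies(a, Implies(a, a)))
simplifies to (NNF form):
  True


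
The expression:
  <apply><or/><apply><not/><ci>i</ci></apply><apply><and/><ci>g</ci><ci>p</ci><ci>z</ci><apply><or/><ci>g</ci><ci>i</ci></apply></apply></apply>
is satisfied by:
  {z: True, p: True, g: True, i: False}
  {z: True, p: True, g: False, i: False}
  {z: True, g: True, p: False, i: False}
  {z: True, g: False, p: False, i: False}
  {p: True, g: True, z: False, i: False}
  {p: True, g: False, z: False, i: False}
  {g: True, z: False, p: False, i: False}
  {g: False, z: False, p: False, i: False}
  {i: True, z: True, p: True, g: True}


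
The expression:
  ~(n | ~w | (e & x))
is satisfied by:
  {w: True, n: False, e: False, x: False}
  {w: True, x: True, n: False, e: False}
  {w: True, e: True, n: False, x: False}


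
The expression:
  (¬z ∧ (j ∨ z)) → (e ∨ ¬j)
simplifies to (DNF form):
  e ∨ z ∨ ¬j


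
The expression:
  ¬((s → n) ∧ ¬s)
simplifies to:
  s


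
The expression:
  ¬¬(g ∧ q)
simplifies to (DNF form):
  g ∧ q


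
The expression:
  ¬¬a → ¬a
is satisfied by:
  {a: False}


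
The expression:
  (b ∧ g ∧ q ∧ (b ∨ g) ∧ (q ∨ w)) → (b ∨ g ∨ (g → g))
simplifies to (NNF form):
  True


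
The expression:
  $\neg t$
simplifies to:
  $\neg t$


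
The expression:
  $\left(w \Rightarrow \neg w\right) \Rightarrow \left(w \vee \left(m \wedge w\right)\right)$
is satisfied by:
  {w: True}


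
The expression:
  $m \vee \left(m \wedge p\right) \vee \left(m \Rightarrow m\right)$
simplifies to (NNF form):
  $\text{True}$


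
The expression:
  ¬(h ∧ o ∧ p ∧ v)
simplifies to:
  ¬h ∨ ¬o ∨ ¬p ∨ ¬v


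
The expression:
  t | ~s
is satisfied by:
  {t: True, s: False}
  {s: False, t: False}
  {s: True, t: True}


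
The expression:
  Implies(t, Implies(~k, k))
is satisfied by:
  {k: True, t: False}
  {t: False, k: False}
  {t: True, k: True}


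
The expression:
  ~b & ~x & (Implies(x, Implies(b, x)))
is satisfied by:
  {x: False, b: False}


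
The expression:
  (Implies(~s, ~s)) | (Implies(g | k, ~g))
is always true.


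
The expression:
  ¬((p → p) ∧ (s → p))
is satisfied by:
  {s: True, p: False}


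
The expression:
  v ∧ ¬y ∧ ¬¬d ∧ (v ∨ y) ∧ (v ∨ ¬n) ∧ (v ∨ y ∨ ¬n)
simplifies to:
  d ∧ v ∧ ¬y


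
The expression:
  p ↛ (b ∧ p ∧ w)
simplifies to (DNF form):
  (p ∧ ¬b) ∨ (p ∧ ¬w)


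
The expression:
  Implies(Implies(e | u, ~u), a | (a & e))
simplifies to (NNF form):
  a | u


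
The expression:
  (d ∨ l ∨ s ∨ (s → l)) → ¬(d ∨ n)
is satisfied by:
  {n: False, d: False}


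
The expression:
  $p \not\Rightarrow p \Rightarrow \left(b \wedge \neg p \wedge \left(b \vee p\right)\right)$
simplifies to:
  $\text{True}$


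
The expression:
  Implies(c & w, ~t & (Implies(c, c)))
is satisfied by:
  {w: False, c: False, t: False}
  {t: True, w: False, c: False}
  {c: True, w: False, t: False}
  {t: True, c: True, w: False}
  {w: True, t: False, c: False}
  {t: True, w: True, c: False}
  {c: True, w: True, t: False}


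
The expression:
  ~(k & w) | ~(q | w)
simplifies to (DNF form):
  ~k | ~w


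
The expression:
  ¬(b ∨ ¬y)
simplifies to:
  y ∧ ¬b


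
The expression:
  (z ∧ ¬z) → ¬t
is always true.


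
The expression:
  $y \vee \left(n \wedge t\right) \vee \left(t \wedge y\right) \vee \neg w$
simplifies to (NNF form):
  $y \vee \left(n \wedge t\right) \vee \neg w$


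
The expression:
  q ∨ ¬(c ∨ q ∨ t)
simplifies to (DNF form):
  q ∨ (¬c ∧ ¬t)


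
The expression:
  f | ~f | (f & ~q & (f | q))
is always true.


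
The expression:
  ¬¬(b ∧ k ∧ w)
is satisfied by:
  {w: True, b: True, k: True}


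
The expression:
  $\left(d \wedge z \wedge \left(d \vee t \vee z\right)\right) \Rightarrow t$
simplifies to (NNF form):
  $t \vee \neg d \vee \neg z$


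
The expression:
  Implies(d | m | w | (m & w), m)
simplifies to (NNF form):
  m | (~d & ~w)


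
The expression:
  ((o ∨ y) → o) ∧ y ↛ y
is never true.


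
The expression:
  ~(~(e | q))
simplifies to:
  e | q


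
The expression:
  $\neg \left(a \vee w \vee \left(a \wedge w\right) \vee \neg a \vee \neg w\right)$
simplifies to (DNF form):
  $\text{False}$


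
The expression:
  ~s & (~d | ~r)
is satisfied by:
  {d: False, s: False, r: False}
  {r: True, d: False, s: False}
  {d: True, r: False, s: False}


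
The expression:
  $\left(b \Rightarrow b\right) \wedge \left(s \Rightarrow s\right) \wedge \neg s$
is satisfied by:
  {s: False}


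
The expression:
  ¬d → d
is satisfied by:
  {d: True}


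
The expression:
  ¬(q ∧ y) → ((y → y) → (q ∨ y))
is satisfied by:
  {y: True, q: True}
  {y: True, q: False}
  {q: True, y: False}


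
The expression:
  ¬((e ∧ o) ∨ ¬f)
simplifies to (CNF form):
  f ∧ (¬e ∨ ¬o)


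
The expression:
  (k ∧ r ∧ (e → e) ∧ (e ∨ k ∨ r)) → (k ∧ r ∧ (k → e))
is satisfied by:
  {e: True, k: False, r: False}
  {k: False, r: False, e: False}
  {r: True, e: True, k: False}
  {r: True, k: False, e: False}
  {e: True, k: True, r: False}
  {k: True, e: False, r: False}
  {r: True, k: True, e: True}


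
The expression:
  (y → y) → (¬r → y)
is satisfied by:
  {r: True, y: True}
  {r: True, y: False}
  {y: True, r: False}


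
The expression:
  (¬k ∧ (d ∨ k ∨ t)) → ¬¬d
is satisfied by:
  {d: True, k: True, t: False}
  {d: True, t: False, k: False}
  {k: True, t: False, d: False}
  {k: False, t: False, d: False}
  {d: True, k: True, t: True}
  {d: True, t: True, k: False}
  {k: True, t: True, d: False}


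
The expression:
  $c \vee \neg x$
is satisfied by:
  {c: True, x: False}
  {x: False, c: False}
  {x: True, c: True}


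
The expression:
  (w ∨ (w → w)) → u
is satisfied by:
  {u: True}


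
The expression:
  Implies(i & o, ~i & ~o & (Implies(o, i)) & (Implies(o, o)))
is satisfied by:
  {o: False, i: False}
  {i: True, o: False}
  {o: True, i: False}


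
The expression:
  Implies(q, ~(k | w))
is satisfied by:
  {k: False, q: False, w: False}
  {w: True, k: False, q: False}
  {k: True, w: False, q: False}
  {w: True, k: True, q: False}
  {q: True, w: False, k: False}


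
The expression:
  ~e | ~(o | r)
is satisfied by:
  {o: False, e: False, r: False}
  {r: True, o: False, e: False}
  {o: True, r: False, e: False}
  {r: True, o: True, e: False}
  {e: True, r: False, o: False}


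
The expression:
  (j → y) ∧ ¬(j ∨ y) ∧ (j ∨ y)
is never true.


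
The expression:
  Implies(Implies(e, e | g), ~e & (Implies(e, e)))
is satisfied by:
  {e: False}


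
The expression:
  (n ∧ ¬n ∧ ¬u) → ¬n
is always true.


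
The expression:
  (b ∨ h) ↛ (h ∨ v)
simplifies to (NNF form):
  b ∧ ¬h ∧ ¬v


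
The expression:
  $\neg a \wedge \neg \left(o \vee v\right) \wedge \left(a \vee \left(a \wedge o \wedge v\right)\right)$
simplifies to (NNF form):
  $\text{False}$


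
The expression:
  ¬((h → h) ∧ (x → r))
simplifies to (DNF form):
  x ∧ ¬r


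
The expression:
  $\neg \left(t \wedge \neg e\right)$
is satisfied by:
  {e: True, t: False}
  {t: False, e: False}
  {t: True, e: True}


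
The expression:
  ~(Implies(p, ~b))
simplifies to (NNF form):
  b & p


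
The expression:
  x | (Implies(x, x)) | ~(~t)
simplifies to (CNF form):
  True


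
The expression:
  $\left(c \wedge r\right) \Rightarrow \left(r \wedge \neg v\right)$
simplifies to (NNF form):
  $\neg c \vee \neg r \vee \neg v$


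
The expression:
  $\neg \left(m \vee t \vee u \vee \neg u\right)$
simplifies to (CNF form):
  $\text{False}$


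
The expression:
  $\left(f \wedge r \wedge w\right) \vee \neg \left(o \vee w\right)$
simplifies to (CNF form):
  $\left(f \vee \neg w\right) \wedge \left(r \vee \neg w\right) \wedge \left(w \vee \neg o\right)$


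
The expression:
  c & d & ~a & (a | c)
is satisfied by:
  {c: True, d: True, a: False}


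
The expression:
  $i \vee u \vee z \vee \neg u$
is always true.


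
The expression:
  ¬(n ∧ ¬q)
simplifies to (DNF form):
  q ∨ ¬n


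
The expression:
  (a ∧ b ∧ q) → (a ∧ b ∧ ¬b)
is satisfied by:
  {q: False, a: False, b: False}
  {b: True, q: False, a: False}
  {a: True, q: False, b: False}
  {b: True, a: True, q: False}
  {q: True, b: False, a: False}
  {b: True, q: True, a: False}
  {a: True, q: True, b: False}


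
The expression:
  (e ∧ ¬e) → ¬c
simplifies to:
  True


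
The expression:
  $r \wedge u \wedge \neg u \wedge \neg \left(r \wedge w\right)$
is never true.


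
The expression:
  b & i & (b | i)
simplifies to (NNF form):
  b & i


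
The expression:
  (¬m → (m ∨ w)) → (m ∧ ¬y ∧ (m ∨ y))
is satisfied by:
  {y: False, w: False, m: False}
  {m: True, y: False, w: False}
  {m: True, w: True, y: False}
  {y: True, w: False, m: False}


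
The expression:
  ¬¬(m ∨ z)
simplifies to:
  m ∨ z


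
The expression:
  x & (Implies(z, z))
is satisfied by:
  {x: True}


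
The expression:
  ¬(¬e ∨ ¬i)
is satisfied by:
  {i: True, e: True}


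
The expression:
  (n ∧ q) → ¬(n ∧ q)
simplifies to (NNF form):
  ¬n ∨ ¬q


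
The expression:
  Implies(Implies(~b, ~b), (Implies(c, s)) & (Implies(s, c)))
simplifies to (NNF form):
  (c & s) | (~c & ~s)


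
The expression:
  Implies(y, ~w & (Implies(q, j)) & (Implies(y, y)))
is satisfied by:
  {j: True, q: False, w: False, y: False}
  {j: False, q: False, w: False, y: False}
  {j: True, q: True, w: False, y: False}
  {q: True, j: False, w: False, y: False}
  {j: True, w: True, q: False, y: False}
  {w: True, j: False, q: False, y: False}
  {j: True, w: True, q: True, y: False}
  {w: True, q: True, j: False, y: False}
  {y: True, j: True, q: False, w: False}
  {y: True, j: False, q: False, w: False}
  {y: True, j: True, q: True, w: False}


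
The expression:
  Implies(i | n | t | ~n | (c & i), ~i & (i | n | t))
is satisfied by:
  {n: True, t: True, i: False}
  {n: True, t: False, i: False}
  {t: True, n: False, i: False}


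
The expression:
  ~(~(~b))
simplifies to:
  ~b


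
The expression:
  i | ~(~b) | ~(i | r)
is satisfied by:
  {i: True, b: True, r: False}
  {i: True, b: False, r: False}
  {b: True, i: False, r: False}
  {i: False, b: False, r: False}
  {i: True, r: True, b: True}
  {i: True, r: True, b: False}
  {r: True, b: True, i: False}


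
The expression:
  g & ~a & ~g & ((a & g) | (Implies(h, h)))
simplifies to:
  False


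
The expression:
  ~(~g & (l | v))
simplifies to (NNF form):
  g | (~l & ~v)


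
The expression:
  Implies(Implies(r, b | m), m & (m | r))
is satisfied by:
  {m: True, r: True, b: False}
  {m: True, r: False, b: False}
  {b: True, m: True, r: True}
  {b: True, m: True, r: False}
  {r: True, b: False, m: False}


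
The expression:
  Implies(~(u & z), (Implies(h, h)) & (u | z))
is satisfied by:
  {z: True, u: True}
  {z: True, u: False}
  {u: True, z: False}


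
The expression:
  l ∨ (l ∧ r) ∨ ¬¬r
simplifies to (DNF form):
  l ∨ r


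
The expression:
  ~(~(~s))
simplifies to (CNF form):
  ~s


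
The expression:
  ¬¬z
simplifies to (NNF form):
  z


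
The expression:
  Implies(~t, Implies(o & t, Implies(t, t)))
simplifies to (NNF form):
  True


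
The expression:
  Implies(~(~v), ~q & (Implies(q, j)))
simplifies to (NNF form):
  ~q | ~v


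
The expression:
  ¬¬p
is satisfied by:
  {p: True}


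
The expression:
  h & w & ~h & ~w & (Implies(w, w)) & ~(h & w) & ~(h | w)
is never true.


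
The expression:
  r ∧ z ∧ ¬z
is never true.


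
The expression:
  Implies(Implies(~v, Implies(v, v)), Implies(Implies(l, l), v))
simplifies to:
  v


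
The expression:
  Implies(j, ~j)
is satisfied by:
  {j: False}


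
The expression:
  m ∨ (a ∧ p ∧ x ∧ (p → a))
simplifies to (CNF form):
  (a ∨ m) ∧ (m ∨ p) ∧ (m ∨ x)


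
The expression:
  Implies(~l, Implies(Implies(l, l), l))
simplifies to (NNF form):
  l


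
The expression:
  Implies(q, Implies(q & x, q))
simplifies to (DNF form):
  True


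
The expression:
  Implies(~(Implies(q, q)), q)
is always true.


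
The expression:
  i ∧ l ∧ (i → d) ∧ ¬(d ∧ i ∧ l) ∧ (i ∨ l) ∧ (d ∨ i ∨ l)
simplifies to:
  False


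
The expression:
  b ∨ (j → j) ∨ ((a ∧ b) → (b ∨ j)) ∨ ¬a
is always true.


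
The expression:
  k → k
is always true.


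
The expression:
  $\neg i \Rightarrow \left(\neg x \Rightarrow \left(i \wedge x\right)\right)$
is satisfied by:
  {i: True, x: True}
  {i: True, x: False}
  {x: True, i: False}
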